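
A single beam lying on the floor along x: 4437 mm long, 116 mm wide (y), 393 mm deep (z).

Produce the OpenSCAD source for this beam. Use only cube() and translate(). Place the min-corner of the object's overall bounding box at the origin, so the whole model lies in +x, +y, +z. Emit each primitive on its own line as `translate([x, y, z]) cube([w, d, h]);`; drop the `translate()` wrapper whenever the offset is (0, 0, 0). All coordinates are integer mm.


cube([4437, 116, 393]);


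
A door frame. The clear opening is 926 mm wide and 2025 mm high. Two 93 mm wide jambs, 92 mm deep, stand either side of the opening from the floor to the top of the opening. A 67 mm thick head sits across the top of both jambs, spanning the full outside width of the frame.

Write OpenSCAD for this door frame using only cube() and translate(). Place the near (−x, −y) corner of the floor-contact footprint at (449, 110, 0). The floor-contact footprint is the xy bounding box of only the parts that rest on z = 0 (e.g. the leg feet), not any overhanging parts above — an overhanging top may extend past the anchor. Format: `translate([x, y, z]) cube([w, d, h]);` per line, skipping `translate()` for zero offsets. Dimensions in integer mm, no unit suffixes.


translate([449, 110, 0]) cube([93, 92, 2025]);
translate([1468, 110, 0]) cube([93, 92, 2025]);
translate([449, 110, 2025]) cube([1112, 92, 67]);


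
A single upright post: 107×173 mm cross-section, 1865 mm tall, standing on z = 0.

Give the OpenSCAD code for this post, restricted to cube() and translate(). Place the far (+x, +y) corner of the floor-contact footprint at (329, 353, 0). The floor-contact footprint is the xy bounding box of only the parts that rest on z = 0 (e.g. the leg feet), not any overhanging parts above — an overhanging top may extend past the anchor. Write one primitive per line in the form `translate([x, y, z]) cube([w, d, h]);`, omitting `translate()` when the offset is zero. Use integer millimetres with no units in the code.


translate([222, 180, 0]) cube([107, 173, 1865]);


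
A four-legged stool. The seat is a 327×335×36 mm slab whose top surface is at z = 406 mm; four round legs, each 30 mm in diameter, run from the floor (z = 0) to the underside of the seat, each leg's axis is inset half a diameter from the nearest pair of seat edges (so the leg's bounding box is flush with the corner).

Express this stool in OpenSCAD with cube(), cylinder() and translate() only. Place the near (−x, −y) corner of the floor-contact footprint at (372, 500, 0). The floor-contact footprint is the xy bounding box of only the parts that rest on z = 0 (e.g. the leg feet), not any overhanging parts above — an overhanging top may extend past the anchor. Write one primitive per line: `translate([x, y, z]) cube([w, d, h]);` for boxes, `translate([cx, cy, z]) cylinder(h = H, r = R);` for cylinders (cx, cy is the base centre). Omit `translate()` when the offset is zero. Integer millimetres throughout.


translate([372, 500, 370]) cube([327, 335, 36]);
translate([387, 515, 0]) cylinder(h = 370, r = 15);
translate([684, 515, 0]) cylinder(h = 370, r = 15);
translate([387, 820, 0]) cylinder(h = 370, r = 15);
translate([684, 820, 0]) cylinder(h = 370, r = 15);


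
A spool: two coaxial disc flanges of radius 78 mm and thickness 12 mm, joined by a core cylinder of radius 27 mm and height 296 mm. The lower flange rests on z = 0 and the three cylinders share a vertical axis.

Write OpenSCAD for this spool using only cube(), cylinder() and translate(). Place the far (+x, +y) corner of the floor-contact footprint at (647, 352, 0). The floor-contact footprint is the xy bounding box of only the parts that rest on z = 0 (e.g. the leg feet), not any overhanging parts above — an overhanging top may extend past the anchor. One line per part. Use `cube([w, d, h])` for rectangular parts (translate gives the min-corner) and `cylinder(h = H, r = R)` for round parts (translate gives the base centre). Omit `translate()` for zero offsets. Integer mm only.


translate([569, 274, 0]) cylinder(h = 12, r = 78);
translate([569, 274, 12]) cylinder(h = 296, r = 27);
translate([569, 274, 308]) cylinder(h = 12, r = 78);


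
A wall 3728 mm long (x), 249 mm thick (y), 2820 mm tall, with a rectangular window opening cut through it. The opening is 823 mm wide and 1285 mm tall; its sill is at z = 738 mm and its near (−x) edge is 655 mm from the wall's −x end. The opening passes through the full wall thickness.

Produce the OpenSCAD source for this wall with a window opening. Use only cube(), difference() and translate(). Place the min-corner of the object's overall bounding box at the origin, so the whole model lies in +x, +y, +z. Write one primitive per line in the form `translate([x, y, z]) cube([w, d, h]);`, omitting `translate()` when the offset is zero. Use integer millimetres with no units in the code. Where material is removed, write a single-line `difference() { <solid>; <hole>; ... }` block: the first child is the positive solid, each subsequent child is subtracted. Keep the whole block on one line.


difference() { cube([3728, 249, 2820]); translate([655, 0, 738]) cube([823, 249, 1285]); }


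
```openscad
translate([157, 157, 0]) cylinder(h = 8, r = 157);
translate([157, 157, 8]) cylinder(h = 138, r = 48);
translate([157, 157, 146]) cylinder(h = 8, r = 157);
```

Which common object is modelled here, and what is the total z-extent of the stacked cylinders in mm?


A spool. The overall height is 154 mm.

Three coaxial cylinders, large–small–large — a spool. Two 8 mm flanges and a 138 mm core give 8 + 138 + 8 = 154 mm.


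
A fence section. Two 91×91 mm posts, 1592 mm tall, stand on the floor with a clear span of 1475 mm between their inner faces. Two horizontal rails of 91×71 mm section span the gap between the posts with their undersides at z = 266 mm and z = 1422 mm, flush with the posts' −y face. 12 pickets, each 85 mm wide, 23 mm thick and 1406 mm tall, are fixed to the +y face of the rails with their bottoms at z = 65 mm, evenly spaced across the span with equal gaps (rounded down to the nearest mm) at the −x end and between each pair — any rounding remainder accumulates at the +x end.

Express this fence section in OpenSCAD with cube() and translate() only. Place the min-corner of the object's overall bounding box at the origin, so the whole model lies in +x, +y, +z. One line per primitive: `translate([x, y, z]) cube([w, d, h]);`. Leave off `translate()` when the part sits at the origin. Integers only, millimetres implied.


cube([91, 91, 1592]);
translate([1566, 0, 0]) cube([91, 91, 1592]);
translate([91, 0, 266]) cube([1475, 91, 71]);
translate([91, 0, 1422]) cube([1475, 91, 71]);
translate([126, 91, 65]) cube([85, 23, 1406]);
translate([246, 91, 65]) cube([85, 23, 1406]);
translate([366, 91, 65]) cube([85, 23, 1406]);
translate([486, 91, 65]) cube([85, 23, 1406]);
translate([606, 91, 65]) cube([85, 23, 1406]);
translate([726, 91, 65]) cube([85, 23, 1406]);
translate([846, 91, 65]) cube([85, 23, 1406]);
translate([966, 91, 65]) cube([85, 23, 1406]);
translate([1086, 91, 65]) cube([85, 23, 1406]);
translate([1206, 91, 65]) cube([85, 23, 1406]);
translate([1326, 91, 65]) cube([85, 23, 1406]);
translate([1446, 91, 65]) cube([85, 23, 1406]);


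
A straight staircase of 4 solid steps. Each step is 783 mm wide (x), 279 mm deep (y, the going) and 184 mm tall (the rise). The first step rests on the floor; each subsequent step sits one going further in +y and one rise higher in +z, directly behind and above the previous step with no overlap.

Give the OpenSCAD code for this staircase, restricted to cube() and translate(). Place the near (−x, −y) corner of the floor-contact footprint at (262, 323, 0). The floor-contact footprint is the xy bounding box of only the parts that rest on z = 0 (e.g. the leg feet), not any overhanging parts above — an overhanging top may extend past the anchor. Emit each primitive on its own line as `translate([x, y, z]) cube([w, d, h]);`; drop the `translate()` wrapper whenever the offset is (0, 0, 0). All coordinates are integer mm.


translate([262, 323, 0]) cube([783, 279, 184]);
translate([262, 602, 184]) cube([783, 279, 184]);
translate([262, 881, 368]) cube([783, 279, 184]);
translate([262, 1160, 552]) cube([783, 279, 184]);


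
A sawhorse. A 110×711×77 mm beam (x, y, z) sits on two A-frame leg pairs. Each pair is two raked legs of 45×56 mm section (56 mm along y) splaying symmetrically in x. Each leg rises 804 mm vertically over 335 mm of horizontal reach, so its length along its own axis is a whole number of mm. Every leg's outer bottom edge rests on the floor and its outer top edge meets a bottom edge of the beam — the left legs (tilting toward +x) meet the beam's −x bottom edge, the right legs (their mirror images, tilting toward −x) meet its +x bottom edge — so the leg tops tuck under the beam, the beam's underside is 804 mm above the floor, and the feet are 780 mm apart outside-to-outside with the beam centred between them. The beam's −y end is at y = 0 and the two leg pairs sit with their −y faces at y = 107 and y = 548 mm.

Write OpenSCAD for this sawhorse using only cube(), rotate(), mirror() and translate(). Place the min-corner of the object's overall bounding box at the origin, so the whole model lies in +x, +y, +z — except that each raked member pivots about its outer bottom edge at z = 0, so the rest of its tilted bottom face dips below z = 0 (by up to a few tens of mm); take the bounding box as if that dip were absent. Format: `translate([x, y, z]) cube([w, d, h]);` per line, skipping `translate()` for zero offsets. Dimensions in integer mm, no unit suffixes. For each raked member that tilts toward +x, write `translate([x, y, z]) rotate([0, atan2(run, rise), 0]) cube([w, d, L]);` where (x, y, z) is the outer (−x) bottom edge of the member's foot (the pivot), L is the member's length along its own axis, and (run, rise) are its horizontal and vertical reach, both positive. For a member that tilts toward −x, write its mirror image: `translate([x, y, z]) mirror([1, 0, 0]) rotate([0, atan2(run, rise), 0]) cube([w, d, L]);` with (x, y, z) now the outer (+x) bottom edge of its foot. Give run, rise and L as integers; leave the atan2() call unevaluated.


translate([335, 0, 804]) cube([110, 711, 77]);
translate([0, 107, 0]) rotate([0, atan2(335, 804), 0]) cube([45, 56, 871]);
translate([780, 107, 0]) mirror([1, 0, 0]) rotate([0, atan2(335, 804), 0]) cube([45, 56, 871]);
translate([0, 548, 0]) rotate([0, atan2(335, 804), 0]) cube([45, 56, 871]);
translate([780, 548, 0]) mirror([1, 0, 0]) rotate([0, atan2(335, 804), 0]) cube([45, 56, 871]);


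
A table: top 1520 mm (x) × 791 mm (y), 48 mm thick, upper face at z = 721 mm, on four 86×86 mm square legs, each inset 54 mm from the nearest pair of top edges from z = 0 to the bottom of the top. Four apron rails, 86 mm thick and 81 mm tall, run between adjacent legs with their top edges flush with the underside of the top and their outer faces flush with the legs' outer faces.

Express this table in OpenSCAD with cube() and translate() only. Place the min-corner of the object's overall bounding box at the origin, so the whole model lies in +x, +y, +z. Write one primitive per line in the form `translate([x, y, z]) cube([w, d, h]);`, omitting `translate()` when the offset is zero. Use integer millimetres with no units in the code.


// leg_h = 721 - 48 = 673
// apron z = 673 - 81 = 592
translate([0, 0, 673]) cube([1520, 791, 48]);
translate([54, 54, 0]) cube([86, 86, 673]);
translate([1380, 54, 0]) cube([86, 86, 673]);
translate([54, 651, 0]) cube([86, 86, 673]);
translate([1380, 651, 0]) cube([86, 86, 673]);
translate([140, 54, 592]) cube([1240, 86, 81]);
translate([140, 651, 592]) cube([1240, 86, 81]);
translate([54, 140, 592]) cube([86, 511, 81]);
translate([1380, 140, 592]) cube([86, 511, 81]);


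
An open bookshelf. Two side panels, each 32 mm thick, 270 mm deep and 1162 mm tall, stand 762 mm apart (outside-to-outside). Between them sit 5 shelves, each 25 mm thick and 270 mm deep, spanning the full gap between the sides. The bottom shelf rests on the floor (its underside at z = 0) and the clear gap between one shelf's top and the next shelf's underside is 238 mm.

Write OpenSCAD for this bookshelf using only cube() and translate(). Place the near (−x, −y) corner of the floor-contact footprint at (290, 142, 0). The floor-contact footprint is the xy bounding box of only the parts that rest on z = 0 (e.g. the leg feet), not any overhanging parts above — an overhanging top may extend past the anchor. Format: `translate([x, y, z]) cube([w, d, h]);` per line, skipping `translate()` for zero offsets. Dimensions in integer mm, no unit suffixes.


translate([290, 142, 0]) cube([32, 270, 1162]);
translate([1020, 142, 0]) cube([32, 270, 1162]);
translate([322, 142, 0]) cube([698, 270, 25]);
translate([322, 142, 263]) cube([698, 270, 25]);
translate([322, 142, 526]) cube([698, 270, 25]);
translate([322, 142, 789]) cube([698, 270, 25]);
translate([322, 142, 1052]) cube([698, 270, 25]);


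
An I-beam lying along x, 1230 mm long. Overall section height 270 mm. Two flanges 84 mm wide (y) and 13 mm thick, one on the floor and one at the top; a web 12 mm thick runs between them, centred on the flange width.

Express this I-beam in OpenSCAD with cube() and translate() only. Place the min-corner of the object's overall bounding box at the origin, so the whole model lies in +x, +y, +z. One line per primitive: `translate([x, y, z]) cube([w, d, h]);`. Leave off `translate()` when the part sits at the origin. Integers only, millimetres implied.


cube([1230, 84, 13]);
translate([0, 36, 13]) cube([1230, 12, 244]);
translate([0, 0, 257]) cube([1230, 84, 13]);


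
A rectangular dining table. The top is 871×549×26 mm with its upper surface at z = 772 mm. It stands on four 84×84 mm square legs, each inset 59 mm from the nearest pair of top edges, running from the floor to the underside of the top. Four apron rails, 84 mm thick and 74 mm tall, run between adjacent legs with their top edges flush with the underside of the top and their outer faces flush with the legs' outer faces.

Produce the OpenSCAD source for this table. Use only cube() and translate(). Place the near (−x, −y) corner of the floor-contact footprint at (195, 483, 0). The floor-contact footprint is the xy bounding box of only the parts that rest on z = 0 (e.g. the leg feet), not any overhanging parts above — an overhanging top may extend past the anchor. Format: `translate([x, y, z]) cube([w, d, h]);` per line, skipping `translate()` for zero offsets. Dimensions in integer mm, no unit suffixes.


translate([136, 424, 746]) cube([871, 549, 26]);
translate([195, 483, 0]) cube([84, 84, 746]);
translate([864, 483, 0]) cube([84, 84, 746]);
translate([195, 830, 0]) cube([84, 84, 746]);
translate([864, 830, 0]) cube([84, 84, 746]);
translate([279, 483, 672]) cube([585, 84, 74]);
translate([279, 830, 672]) cube([585, 84, 74]);
translate([195, 567, 672]) cube([84, 263, 74]);
translate([864, 567, 672]) cube([84, 263, 74]);


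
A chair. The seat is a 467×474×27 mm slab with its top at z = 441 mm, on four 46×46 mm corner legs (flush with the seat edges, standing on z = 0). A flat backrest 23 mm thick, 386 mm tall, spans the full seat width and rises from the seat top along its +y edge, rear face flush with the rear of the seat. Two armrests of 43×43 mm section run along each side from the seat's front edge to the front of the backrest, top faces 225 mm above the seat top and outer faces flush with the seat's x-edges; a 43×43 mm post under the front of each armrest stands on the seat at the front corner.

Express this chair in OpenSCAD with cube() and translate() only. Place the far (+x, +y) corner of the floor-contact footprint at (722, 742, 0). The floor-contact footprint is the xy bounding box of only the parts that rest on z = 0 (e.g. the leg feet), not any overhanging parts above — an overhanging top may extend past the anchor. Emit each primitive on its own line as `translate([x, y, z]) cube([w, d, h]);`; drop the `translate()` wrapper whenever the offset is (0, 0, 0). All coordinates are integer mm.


// leg_h = 441 - 27 = 414
// arm post h = 225 - 43 = 182
translate([255, 268, 414]) cube([467, 474, 27]);
translate([255, 268, 0]) cube([46, 46, 414]);
translate([676, 268, 0]) cube([46, 46, 414]);
translate([255, 696, 0]) cube([46, 46, 414]);
translate([676, 696, 0]) cube([46, 46, 414]);
translate([255, 719, 441]) cube([467, 23, 386]);
translate([255, 268, 623]) cube([43, 451, 43]);
translate([679, 268, 623]) cube([43, 451, 43]);
translate([255, 268, 441]) cube([43, 43, 182]);
translate([679, 268, 441]) cube([43, 43, 182]);


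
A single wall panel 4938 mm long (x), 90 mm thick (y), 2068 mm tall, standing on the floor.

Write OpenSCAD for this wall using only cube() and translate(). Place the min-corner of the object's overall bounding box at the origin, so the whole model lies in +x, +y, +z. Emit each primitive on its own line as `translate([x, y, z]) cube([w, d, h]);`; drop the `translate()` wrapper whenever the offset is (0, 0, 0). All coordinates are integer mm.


cube([4938, 90, 2068]);


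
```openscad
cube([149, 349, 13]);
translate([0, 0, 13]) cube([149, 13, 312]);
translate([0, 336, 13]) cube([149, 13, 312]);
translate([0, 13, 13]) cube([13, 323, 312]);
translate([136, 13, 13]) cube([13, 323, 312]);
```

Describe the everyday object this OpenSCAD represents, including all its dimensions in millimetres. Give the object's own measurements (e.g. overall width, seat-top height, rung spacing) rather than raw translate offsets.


An open-topped rectangular box: outside dimensions 149×349×325 mm, with a uniform wall and base thickness of 13 mm. The base is a full 149×349 slab on the floor; four walls sit on top of the base. The front and back walls (the −y and +y sides) span the full width; the two side walls fit between them.


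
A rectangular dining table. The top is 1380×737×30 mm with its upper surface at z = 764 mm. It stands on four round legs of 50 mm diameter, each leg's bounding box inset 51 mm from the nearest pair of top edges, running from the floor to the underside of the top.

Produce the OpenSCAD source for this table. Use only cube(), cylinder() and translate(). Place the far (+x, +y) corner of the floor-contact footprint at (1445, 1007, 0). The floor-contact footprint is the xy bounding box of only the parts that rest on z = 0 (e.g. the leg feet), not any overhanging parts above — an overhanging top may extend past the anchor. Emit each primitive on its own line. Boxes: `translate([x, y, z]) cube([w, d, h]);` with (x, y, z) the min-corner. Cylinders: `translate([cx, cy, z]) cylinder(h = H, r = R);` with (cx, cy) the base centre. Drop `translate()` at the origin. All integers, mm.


translate([116, 321, 734]) cube([1380, 737, 30]);
translate([192, 397, 0]) cylinder(h = 734, r = 25);
translate([1420, 397, 0]) cylinder(h = 734, r = 25);
translate([192, 982, 0]) cylinder(h = 734, r = 25);
translate([1420, 982, 0]) cylinder(h = 734, r = 25);


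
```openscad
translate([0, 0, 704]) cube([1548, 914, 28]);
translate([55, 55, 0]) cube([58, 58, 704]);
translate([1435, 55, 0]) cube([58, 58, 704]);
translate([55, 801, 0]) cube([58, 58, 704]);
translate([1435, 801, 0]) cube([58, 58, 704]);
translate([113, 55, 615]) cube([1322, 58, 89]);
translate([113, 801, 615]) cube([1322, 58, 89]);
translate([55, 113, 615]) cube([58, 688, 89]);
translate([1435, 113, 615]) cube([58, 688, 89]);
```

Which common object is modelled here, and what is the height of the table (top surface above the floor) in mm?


A table. The table height is 732 mm.

A 1548×914×28 slab sits at z = 704 on four 58 mm square posts — a table. The top surface is at 704 + 28 = 732 mm.


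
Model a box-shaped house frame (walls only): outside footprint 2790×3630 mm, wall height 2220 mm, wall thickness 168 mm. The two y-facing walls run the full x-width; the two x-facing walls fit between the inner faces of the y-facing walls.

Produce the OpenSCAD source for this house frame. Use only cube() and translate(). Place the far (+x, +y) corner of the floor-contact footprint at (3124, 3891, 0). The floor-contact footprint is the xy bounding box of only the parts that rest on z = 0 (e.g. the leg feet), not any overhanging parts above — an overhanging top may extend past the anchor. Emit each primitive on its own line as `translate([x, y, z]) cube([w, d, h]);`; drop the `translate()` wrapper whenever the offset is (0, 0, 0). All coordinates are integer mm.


translate([334, 261, 0]) cube([2790, 168, 2220]);
translate([334, 3723, 0]) cube([2790, 168, 2220]);
translate([334, 429, 0]) cube([168, 3294, 2220]);
translate([2956, 429, 0]) cube([168, 3294, 2220]);


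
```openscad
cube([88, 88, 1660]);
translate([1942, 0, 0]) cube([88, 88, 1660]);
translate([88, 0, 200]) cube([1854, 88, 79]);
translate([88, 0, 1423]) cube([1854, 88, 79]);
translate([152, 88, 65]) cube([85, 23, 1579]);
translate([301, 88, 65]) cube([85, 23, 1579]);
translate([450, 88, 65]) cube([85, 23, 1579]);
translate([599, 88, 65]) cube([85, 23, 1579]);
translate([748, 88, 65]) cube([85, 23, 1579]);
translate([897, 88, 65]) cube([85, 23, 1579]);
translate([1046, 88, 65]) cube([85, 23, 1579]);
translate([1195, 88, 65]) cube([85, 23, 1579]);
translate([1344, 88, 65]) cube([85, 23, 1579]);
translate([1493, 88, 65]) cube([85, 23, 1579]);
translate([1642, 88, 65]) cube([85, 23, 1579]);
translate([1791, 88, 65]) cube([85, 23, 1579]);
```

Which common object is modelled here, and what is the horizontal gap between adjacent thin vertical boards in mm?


A fence section. The picket gap is 64 mm.

Two posts, two rails, 12 pickets — a fence section. Span 1854 mm holds 12 pickets of 85 mm with 13 equal gaps: ⌊(1854 − 12·85) / 13⌋ = 64 mm.


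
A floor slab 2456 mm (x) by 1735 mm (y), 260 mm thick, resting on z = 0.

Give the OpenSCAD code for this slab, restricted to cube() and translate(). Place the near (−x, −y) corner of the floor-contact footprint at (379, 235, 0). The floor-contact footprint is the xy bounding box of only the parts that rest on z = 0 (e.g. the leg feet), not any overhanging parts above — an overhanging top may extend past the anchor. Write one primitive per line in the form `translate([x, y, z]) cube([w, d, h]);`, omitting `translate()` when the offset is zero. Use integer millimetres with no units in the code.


translate([379, 235, 0]) cube([2456, 1735, 260]);


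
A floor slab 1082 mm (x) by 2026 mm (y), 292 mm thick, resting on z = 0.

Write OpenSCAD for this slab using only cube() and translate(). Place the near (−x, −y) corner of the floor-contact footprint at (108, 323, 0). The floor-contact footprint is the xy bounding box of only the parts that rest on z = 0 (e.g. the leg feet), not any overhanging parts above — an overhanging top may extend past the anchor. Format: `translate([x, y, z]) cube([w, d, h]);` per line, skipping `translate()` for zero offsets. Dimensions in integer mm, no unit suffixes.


translate([108, 323, 0]) cube([1082, 2026, 292]);


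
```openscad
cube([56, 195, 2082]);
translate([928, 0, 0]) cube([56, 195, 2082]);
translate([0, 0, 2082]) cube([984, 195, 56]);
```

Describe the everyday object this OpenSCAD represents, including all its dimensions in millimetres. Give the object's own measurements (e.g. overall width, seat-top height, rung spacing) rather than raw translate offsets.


A door frame. The clear opening is 872 mm wide and 2082 mm high. Two 56 mm wide jambs, 195 mm deep, stand either side of the opening from the floor to the top of the opening. A 56 mm thick head sits across the top of both jambs, spanning the full outside width of the frame.


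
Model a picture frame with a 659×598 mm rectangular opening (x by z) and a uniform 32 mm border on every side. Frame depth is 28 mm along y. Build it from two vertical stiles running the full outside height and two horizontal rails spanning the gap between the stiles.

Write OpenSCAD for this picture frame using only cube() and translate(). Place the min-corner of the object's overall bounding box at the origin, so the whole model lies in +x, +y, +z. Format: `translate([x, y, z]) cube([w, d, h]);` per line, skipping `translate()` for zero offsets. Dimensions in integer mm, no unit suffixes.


cube([32, 28, 662]);
translate([691, 0, 0]) cube([32, 28, 662]);
translate([32, 0, 0]) cube([659, 28, 32]);
translate([32, 0, 630]) cube([659, 28, 32]);


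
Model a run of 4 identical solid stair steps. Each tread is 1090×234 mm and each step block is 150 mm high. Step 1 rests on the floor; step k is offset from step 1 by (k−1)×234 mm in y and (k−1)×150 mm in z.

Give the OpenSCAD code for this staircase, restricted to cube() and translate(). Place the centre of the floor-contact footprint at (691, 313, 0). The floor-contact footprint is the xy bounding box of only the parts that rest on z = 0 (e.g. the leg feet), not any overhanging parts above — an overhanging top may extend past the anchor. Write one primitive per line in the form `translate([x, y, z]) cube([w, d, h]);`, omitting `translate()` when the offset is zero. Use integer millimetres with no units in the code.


translate([146, 196, 0]) cube([1090, 234, 150]);
translate([146, 430, 150]) cube([1090, 234, 150]);
translate([146, 664, 300]) cube([1090, 234, 150]);
translate([146, 898, 450]) cube([1090, 234, 150]);


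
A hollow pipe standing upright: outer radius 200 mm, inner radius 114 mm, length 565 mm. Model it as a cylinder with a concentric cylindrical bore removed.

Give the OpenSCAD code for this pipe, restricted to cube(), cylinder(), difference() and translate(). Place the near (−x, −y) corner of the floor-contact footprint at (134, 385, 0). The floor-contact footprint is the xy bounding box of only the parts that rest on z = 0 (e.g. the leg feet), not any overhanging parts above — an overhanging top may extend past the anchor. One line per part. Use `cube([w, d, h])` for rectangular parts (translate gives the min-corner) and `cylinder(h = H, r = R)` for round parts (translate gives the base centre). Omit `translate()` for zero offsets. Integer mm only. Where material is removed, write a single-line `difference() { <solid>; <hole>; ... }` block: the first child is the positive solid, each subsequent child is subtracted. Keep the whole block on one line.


difference() { translate([334, 585, 0]) cylinder(h = 565, r = 200); translate([334, 585, 0]) cylinder(h = 565, r = 114); }


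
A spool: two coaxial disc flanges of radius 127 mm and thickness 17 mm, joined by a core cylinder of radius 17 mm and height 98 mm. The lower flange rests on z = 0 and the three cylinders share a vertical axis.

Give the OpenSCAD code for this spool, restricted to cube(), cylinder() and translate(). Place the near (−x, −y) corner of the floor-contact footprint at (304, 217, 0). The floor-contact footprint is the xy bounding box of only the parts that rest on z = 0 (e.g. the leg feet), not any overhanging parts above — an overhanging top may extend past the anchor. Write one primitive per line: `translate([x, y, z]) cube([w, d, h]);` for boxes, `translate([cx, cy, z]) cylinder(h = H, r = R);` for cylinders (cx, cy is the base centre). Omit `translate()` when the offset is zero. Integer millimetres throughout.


translate([431, 344, 0]) cylinder(h = 17, r = 127);
translate([431, 344, 17]) cylinder(h = 98, r = 17);
translate([431, 344, 115]) cylinder(h = 17, r = 127);


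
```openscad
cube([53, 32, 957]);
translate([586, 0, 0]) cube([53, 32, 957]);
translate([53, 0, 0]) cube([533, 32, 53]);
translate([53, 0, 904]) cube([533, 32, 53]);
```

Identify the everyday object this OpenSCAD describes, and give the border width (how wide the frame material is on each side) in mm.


A picture frame. The border width is 53 mm.

Four thin pieces enclosing a rectangular opening — a picture frame. The two full-height stiles are 957 mm tall; the top rail sits at z = 904 and is 53 mm tall, so the border above the opening is 957 − 904 = 53 mm, matching the stile x-width.


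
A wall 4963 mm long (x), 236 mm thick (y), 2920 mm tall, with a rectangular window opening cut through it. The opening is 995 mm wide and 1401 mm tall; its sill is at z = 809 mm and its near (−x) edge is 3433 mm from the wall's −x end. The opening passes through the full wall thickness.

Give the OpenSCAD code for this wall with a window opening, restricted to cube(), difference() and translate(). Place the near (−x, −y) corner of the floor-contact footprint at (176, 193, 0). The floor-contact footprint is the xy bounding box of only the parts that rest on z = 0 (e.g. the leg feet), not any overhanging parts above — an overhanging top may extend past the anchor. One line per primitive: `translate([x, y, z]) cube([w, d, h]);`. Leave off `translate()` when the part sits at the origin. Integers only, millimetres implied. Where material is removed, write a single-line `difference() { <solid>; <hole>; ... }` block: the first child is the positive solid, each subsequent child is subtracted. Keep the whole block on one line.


difference() { translate([176, 193, 0]) cube([4963, 236, 2920]); translate([3609, 193, 809]) cube([995, 236, 1401]); }


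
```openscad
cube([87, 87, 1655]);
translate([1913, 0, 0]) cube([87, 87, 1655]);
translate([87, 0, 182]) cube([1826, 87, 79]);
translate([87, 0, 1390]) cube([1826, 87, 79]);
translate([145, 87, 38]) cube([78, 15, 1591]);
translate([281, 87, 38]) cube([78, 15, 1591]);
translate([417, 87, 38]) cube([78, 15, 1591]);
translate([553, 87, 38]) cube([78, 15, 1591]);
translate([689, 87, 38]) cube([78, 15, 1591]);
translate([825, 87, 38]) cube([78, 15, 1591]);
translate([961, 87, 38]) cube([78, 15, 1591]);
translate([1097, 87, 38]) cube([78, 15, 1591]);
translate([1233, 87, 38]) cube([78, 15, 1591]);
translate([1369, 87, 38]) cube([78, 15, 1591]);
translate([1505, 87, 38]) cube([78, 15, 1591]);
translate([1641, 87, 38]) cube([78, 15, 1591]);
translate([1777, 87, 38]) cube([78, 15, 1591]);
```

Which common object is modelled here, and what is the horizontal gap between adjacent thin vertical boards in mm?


A fence section. The picket gap is 58 mm.

Two posts, two rails, 13 pickets — a fence section. Span 1826 mm holds 13 pickets of 78 mm with 14 equal gaps: ⌊(1826 − 13·78) / 14⌋ = 58 mm.


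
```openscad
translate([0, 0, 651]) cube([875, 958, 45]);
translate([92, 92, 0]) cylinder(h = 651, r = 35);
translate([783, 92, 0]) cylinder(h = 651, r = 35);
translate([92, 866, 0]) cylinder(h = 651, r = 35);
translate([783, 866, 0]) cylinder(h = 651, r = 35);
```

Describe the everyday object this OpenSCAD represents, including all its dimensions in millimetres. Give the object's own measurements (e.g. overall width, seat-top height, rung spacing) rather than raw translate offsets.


A rectangular dining table. The top is 875×958×45 mm with its upper surface at z = 696 mm. It stands on four round legs of 70 mm diameter, each leg's bounding box inset 57 mm from the nearest pair of top edges, running from the floor to the underside of the top.


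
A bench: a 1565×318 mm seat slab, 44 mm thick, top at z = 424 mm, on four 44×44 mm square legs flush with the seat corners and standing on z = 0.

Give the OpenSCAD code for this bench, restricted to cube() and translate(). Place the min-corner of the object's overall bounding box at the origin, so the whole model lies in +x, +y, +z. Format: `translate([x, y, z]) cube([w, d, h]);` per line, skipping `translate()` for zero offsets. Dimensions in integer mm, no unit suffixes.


// leg_h = 424 − 44 = 380
translate([0, 0, 380]) cube([1565, 318, 44]);
cube([44, 44, 380]);
translate([0, 274, 0]) cube([44, 44, 380]);
translate([1521, 0, 0]) cube([44, 44, 380]);
translate([1521, 274, 0]) cube([44, 44, 380]);


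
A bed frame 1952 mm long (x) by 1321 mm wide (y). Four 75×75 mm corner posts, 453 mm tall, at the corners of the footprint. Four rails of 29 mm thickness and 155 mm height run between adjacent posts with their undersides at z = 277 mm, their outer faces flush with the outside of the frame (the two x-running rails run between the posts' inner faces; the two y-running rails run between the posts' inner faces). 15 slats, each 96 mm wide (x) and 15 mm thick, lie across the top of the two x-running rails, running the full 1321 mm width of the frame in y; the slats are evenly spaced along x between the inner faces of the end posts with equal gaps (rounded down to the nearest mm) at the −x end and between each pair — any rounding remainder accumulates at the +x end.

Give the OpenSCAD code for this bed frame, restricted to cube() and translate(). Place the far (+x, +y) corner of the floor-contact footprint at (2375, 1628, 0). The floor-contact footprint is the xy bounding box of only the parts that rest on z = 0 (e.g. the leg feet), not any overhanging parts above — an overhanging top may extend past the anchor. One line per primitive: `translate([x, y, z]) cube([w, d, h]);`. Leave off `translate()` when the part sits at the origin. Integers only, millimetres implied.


translate([423, 307, 0]) cube([75, 75, 453]);
translate([423, 1553, 0]) cube([75, 75, 453]);
translate([2300, 307, 0]) cube([75, 75, 453]);
translate([2300, 1553, 0]) cube([75, 75, 453]);
translate([498, 307, 277]) cube([1802, 29, 155]);
translate([498, 1599, 277]) cube([1802, 29, 155]);
translate([423, 382, 277]) cube([29, 1171, 155]);
translate([2346, 382, 277]) cube([29, 1171, 155]);
translate([520, 307, 432]) cube([96, 1321, 15]);
translate([638, 307, 432]) cube([96, 1321, 15]);
translate([756, 307, 432]) cube([96, 1321, 15]);
translate([874, 307, 432]) cube([96, 1321, 15]);
translate([992, 307, 432]) cube([96, 1321, 15]);
translate([1110, 307, 432]) cube([96, 1321, 15]);
translate([1228, 307, 432]) cube([96, 1321, 15]);
translate([1346, 307, 432]) cube([96, 1321, 15]);
translate([1464, 307, 432]) cube([96, 1321, 15]);
translate([1582, 307, 432]) cube([96, 1321, 15]);
translate([1700, 307, 432]) cube([96, 1321, 15]);
translate([1818, 307, 432]) cube([96, 1321, 15]);
translate([1936, 307, 432]) cube([96, 1321, 15]);
translate([2054, 307, 432]) cube([96, 1321, 15]);
translate([2172, 307, 432]) cube([96, 1321, 15]);


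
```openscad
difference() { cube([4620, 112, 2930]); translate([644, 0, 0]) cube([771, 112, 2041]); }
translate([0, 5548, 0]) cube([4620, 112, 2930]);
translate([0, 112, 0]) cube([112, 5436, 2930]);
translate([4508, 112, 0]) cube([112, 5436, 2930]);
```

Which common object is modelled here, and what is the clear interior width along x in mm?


A single room. The interior width is 4396 mm.

Four walls enclosing a rectangle with a door in the front wall — a room. Outside width 4620 minus two 112 mm walls gives 4396 mm.


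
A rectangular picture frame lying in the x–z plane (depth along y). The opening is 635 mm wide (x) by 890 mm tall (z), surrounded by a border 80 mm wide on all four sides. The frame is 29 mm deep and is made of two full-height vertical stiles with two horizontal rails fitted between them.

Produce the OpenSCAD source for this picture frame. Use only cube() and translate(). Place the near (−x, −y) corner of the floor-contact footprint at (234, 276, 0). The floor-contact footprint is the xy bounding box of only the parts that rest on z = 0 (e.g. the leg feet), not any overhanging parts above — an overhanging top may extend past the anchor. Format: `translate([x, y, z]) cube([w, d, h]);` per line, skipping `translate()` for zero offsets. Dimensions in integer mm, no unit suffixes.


translate([234, 276, 0]) cube([80, 29, 1050]);
translate([949, 276, 0]) cube([80, 29, 1050]);
translate([314, 276, 0]) cube([635, 29, 80]);
translate([314, 276, 970]) cube([635, 29, 80]);


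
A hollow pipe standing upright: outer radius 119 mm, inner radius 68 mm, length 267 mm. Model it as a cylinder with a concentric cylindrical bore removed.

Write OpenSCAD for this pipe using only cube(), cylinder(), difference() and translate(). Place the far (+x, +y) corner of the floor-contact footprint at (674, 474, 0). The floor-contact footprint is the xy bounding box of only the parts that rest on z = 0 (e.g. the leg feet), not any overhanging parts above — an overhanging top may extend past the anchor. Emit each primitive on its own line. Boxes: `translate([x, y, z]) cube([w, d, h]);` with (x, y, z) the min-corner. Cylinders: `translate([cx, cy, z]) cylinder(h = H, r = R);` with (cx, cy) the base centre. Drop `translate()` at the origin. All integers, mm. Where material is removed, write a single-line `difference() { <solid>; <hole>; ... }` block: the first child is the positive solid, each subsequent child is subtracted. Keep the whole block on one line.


difference() { translate([555, 355, 0]) cylinder(h = 267, r = 119); translate([555, 355, 0]) cylinder(h = 267, r = 68); }


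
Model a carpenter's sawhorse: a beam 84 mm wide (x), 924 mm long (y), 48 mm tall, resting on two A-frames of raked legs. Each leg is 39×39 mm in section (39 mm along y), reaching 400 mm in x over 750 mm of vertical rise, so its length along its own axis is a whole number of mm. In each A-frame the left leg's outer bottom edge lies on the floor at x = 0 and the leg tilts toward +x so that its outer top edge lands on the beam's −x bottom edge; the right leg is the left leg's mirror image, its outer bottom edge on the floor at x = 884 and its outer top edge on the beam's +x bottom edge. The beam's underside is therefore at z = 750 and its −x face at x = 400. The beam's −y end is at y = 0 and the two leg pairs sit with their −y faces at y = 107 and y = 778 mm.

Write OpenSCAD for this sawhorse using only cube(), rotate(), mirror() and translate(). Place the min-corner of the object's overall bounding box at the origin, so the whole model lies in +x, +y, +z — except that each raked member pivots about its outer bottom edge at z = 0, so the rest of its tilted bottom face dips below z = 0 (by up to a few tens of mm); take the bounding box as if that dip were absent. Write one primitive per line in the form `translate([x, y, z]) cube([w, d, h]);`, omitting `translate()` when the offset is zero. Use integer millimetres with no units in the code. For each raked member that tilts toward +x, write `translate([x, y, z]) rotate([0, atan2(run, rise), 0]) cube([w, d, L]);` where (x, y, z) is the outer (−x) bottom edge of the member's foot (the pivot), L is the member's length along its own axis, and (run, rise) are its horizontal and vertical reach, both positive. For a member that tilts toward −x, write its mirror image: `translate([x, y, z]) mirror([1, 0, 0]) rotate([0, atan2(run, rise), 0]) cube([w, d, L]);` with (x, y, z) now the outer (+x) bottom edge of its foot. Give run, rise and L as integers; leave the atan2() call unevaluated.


translate([400, 0, 750]) cube([84, 924, 48]);
translate([0, 107, 0]) rotate([0, atan2(400, 750), 0]) cube([39, 39, 850]);
translate([884, 107, 0]) mirror([1, 0, 0]) rotate([0, atan2(400, 750), 0]) cube([39, 39, 850]);
translate([0, 778, 0]) rotate([0, atan2(400, 750), 0]) cube([39, 39, 850]);
translate([884, 778, 0]) mirror([1, 0, 0]) rotate([0, atan2(400, 750), 0]) cube([39, 39, 850]);


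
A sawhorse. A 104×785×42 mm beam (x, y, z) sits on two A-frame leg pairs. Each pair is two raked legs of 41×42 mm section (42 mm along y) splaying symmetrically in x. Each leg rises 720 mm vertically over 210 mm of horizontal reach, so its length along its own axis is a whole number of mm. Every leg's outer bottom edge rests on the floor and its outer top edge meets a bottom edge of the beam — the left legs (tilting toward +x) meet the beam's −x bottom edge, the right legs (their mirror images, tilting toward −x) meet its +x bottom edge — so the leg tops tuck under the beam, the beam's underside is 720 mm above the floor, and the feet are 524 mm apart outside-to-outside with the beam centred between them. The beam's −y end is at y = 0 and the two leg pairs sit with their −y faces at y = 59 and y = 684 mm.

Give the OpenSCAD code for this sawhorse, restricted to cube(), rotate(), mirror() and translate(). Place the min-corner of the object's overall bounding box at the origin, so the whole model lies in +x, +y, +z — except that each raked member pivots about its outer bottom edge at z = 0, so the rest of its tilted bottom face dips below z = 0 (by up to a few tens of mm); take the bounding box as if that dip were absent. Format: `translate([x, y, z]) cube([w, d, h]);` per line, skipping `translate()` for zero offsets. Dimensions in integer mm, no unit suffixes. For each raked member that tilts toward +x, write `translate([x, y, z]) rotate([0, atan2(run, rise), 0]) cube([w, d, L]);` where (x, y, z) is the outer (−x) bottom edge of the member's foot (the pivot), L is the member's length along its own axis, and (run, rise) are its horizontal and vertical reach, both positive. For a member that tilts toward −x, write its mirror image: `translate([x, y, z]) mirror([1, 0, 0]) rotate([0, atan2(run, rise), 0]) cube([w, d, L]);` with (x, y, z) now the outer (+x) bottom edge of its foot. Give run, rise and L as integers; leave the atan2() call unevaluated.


translate([210, 0, 720]) cube([104, 785, 42]);
translate([0, 59, 0]) rotate([0, atan2(210, 720), 0]) cube([41, 42, 750]);
translate([524, 59, 0]) mirror([1, 0, 0]) rotate([0, atan2(210, 720), 0]) cube([41, 42, 750]);
translate([0, 684, 0]) rotate([0, atan2(210, 720), 0]) cube([41, 42, 750]);
translate([524, 684, 0]) mirror([1, 0, 0]) rotate([0, atan2(210, 720), 0]) cube([41, 42, 750]);
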